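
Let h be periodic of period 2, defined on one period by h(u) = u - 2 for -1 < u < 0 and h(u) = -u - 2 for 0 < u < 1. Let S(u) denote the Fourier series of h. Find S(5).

-3

u = 5 differs from u = 1 by 2 full period(s), and the series is 2-periodic.
h is continuous at u = 1 with value -3, so the series converges to -3 there.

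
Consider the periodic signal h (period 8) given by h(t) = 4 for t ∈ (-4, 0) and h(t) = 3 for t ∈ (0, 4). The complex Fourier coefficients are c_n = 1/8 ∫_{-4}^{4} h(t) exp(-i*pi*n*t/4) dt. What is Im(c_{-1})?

Since h is real-valued, Im(c_{-1}) = -1/8 ∫_{-4}^{4} h(t) sin(-pi*t/4) dt = b_{1}/2.
Split the integral at the breakpoints.
Directly, an antiderivative of (4) sin(-pi*t/4) is 16*cos(pi*t/4)/pi; evaluating from -4 to 0: ∫_{-4}^{0} (4) sin(-pi*t/4) dt = (16/pi) - (-16/pi) = 32/pi.
Directly, an antiderivative of (3) sin(-pi*t/4) is 12*cos(pi*t/4)/pi; evaluating from 0 to 4: ∫_{0}^{4} (3) sin(-pi*t/4) dt = (-12/pi) - (12/pi) = -24/pi.
So ∫_{-4}^{4} h(t) sin(-pi*t/4) dt = 8/pi.
Hence Im(c_{-1}) = (-1/8)·(8/pi) = -1/pi.

-1/pi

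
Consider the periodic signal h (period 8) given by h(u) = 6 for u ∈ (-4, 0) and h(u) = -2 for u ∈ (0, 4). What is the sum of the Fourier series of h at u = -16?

u = -16 differs from u = 0 by -2 full period(s), and the series is 8-periodic.
At u = 0 the one-sided limits are h(0^-) = 6 and h(0^+) = -2.
By Dirichlet's theorem the series converges to their average, [(6) + (-2)]/2 = 2.

2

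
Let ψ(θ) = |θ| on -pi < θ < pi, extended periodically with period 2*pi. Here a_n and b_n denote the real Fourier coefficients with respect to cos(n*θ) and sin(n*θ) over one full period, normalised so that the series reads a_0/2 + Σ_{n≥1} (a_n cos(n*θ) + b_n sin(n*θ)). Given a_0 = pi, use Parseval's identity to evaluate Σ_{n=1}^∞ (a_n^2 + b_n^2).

pi**2/6

Parseval: a_0^2/2 + Σ_{n≥1} (a_n^2+b_n^2) = 1/pi ∫_{-pi}^{pi} ψ(θ)^2 dθ = 2*pi**2/3.
Subtract a_0^2/2 = pi**2/2: Σ (a_n^2+b_n^2) = pi**2/6.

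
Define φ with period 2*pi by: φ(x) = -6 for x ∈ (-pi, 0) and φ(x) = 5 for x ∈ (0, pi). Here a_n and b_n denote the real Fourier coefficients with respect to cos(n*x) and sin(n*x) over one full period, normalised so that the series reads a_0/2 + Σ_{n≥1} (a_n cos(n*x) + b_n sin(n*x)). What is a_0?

-1

a_0 = 1/pi ∫_{-pi}^{pi} φ(x) dx = 1/pi · (-pi) = -1.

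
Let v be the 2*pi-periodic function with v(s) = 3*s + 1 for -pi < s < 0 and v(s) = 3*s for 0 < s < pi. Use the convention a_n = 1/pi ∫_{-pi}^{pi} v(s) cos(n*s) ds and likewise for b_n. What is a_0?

1

a_0 = 1/pi ∫_{-pi}^{pi} v(s) ds = 1/pi · (pi) = 1.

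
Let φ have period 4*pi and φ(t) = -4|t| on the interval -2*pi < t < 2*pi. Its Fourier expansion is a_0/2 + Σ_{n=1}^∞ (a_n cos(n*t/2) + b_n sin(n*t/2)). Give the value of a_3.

32/(9*pi)

a_3 = (1/(2*pi)) ∫_{-2*pi}^{2*pi} φ(t) cos(3*t/2) dt.
φ is even and cos(3*t/2) is even, so the integrand is even and a_3 = 1/pi ∫_0^{2*pi} φ(t) cos(3*t/2) dt.
Integrating by parts (boundary term plus one more integral), an antiderivative of (-4*t) cos(3*t/2) is -8*t*sin(3*t/2)/3 - 16*cos(3*t/2)/9; evaluating from 0 to 2*pi: ∫_{0}^{2*pi} (-4*t) cos(3*t/2) dt = (16/9) - (-16/9) = 32/9.
Hence a_3 = (1/pi)·(32/9) = 32/(9*pi).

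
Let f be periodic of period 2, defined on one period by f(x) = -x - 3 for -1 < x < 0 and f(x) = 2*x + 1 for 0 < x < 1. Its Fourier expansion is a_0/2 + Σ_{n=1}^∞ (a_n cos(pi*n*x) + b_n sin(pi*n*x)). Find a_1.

a_1 = ∫_{-1}^{1} f(x) cos(pi*x) dx.
Split the integral at the breakpoints.
Integrating by parts (boundary term plus one more integral), an antiderivative of (-x - 3) cos(pi*x) is -x*sin(pi*x)/pi - 3*sin(pi*x)/pi - cos(pi*x)/pi**2; evaluating from -1 to 0: ∫_{-1}^{0} (-x - 3) cos(pi*x) dx = (-1/pi**2) - (pi**(-2)) = -2/pi**2.
Integrating by parts (boundary term plus one more integral), an antiderivative of (2*x + 1) cos(pi*x) is 2*x*sin(pi*x)/pi + sin(pi*x)/pi + 2*cos(pi*x)/pi**2; evaluating from 0 to 1: ∫_{0}^{1} (2*x + 1) cos(pi*x) dx = (-2/pi**2) - (2/pi**2) = -4/pi**2.
Summing the pieces gives a_1 = -6/pi**2.

-6/pi**2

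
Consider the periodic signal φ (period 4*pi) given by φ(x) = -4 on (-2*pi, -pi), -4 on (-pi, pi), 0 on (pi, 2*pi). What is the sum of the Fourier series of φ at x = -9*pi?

x = -9*pi differs from x = -pi by -2 full period(s), and the series is 4*pi-periodic.
φ is continuous at x = -pi with value -4, so the series converges to -4 there.

-4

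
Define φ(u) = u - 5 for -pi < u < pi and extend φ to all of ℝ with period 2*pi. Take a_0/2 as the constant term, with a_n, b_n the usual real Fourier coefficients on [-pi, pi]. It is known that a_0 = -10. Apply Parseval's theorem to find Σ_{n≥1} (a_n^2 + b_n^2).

Parseval: a_0^2/2 + Σ_{n≥1} (a_n^2+b_n^2) = 1/pi ∫_{-pi}^{pi} φ(u)^2 du = 2*pi**2/3 + 50.
Subtract a_0^2/2 = 50: Σ (a_n^2+b_n^2) = 2*pi**2/3.

2*pi**2/3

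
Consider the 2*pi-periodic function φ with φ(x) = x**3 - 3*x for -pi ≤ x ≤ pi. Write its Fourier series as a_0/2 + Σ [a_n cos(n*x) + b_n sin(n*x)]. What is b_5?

-162/125 + 2*pi**2/5

b_5 = 1/pi ∫_{-pi}^{pi} φ(x) sin(5*x) dx.
φ is odd and sin(5*x) is odd, so the integrand is even and b_5 = 2/pi ∫_0^{pi} φ(x) sin(5*x) dx.
Integrating by parts three times (tabular method), an antiderivative of (x**3 - 3*x) sin(5*x) is -x**3*cos(5*x)/5 + 3*x**2*sin(5*x)/25 + 81*x*cos(5*x)/125 - 81*sin(5*x)/625; evaluating from 0 to pi: ∫_{0}^{pi} (x**3 - 3*x) sin(5*x) dx = (pi*(-81 + 25*pi**2)/125) - (0) = pi*(-81 + 25*pi**2)/125.
Hence b_5 = (2/pi)·(pi*(-81 + 25*pi**2)/125) = -162/125 + 2*pi**2/5.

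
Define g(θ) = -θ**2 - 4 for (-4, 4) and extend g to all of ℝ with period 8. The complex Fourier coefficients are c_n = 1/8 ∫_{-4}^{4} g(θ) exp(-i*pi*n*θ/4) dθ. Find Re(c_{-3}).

32/(9*pi**2)

Since g is real-valued, Re(c_{-3}) = 1/8 ∫_{-4}^{4} g(θ) cos(-3*pi*θ/4) dθ = a_{3}/2.
g is even and cos(-3*pi*θ/4) is even, so the integrand is even: ∫_{-4}^{4} g(θ) cos(-3*pi*θ/4) dθ = 2∫_0^{4} g(θ) cos(-3*pi*θ/4) dθ.
Integrating by parts twice (tabular method), an antiderivative of (-θ**2 - 4) cos(-3*pi*θ/4) is -4*θ**2*sin(3*pi*θ/4)/(3*pi) - 32*θ*cos(3*pi*θ/4)/(9*pi**2) - 16*sin(3*pi*θ/4)/(3*pi) + 128*sin(3*pi*θ/4)/(27*pi**3); evaluating from 0 to 4: ∫_{0}^{4} (-θ**2 - 4) cos(-3*pi*θ/4) dθ = (128/(9*pi**2)) - (0) = 128/(9*pi**2).
So ∫_{-4}^{4} g(θ) cos(-3*pi*θ/4) dθ = 256/(9*pi**2).
Hence Re(c_{-3}) = (1/8)·(256/(9*pi**2)) = 32/(9*pi**2).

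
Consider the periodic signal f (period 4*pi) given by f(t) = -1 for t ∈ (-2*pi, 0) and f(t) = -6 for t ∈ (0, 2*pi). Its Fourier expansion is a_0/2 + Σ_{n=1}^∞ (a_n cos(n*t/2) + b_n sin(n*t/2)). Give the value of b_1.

b_1 = (1/(2*pi)) ∫_{-2*pi}^{2*pi} f(t) sin(t/2) dt.
Split the integral at the breakpoints.
Directly, an antiderivative of (-1) sin(t/2) is 2*cos(t/2); evaluating from -2*pi to 0: ∫_{-2*pi}^{0} (-1) sin(t/2) dt = (2) - (-2) = 4.
Directly, an antiderivative of (-6) sin(t/2) is 12*cos(t/2); evaluating from 0 to 2*pi: ∫_{0}^{2*pi} (-6) sin(t/2) dt = (-12) - (12) = -24.
Summing the pieces and multiplying by (1/(2*pi)) gives b_1 = -10/pi.

-10/pi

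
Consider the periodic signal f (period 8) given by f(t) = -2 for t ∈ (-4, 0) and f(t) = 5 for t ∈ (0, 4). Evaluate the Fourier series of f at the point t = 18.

t = 18 differs from t = 2 by 2 full period(s), and the series is 8-periodic.
f is continuous at t = 2 with value 5, so the series converges to 5 there.

5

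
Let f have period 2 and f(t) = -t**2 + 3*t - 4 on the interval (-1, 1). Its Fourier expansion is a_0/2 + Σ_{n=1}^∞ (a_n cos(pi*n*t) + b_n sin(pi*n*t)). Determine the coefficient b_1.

b_1 = ∫_{-1}^{1} f(t) sin(pi*t) dt.
Integrating by parts twice (tabular method), an antiderivative of (-t**2 + 3*t - 4) sin(pi*t) is t**2*cos(pi*t)/pi - 2*t*sin(pi*t)/pi**2 - 3*t*cos(pi*t)/pi + 3*sin(pi*t)/pi**2 - 2*cos(pi*t)/pi**3 + 4*cos(pi*t)/pi; evaluating from -1 to 1: ∫_{-1}^{1} (-t**2 + 3*t - 4) sin(pi*t) dt = (-2/pi + 2/pi**3) - (-8/pi + 2/pi**3) = 6/pi.
Hence b_1 = 6/pi.

6/pi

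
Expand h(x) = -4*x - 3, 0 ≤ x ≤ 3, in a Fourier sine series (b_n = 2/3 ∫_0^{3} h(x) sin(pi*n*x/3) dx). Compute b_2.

b_2 = 2/3 ∫_0^{3} (-4*x - 3) sin(2*pi*x/3) dx.
Integrating by parts (boundary term plus one more integral), an antiderivative of (-4*x - 3) sin(2*pi*x/3) is 6*x*cos(2*pi*x/3)/pi - 9*sin(2*pi*x/3)/pi**2 + 9*cos(2*pi*x/3)/(2*pi); evaluating from 0 to 3: ∫_{0}^{3} (-4*x - 3) sin(2*pi*x/3) dx = (45/(2*pi)) - (9/(2*pi)) = 18/pi.
Hence b_2 = (2/3)·(18/pi) = 12/pi.

12/pi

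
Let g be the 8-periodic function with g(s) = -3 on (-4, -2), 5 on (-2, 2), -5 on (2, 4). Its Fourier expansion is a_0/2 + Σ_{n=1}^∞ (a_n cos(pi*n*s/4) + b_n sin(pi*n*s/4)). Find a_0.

1

a_0 = 1/4 ∫_{-4}^{4} g(s) ds = 1/4 · (4) = 1.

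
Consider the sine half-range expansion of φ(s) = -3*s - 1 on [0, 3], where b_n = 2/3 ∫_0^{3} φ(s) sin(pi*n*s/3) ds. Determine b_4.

b_4 = 2/3 ∫_0^{3} (-3*s - 1) sin(4*pi*s/3) ds.
Integrating by parts (boundary term plus one more integral), an antiderivative of (-3*s - 1) sin(4*pi*s/3) is 9*s*cos(4*pi*s/3)/(4*pi) - 27*sin(4*pi*s/3)/(16*pi**2) + 3*cos(4*pi*s/3)/(4*pi); evaluating from 0 to 3: ∫_{0}^{3} (-3*s - 1) sin(4*pi*s/3) ds = (15/(2*pi)) - (3/(4*pi)) = 27/(4*pi).
Hence b_4 = (2/3)·(27/(4*pi)) = 9/(2*pi).

9/(2*pi)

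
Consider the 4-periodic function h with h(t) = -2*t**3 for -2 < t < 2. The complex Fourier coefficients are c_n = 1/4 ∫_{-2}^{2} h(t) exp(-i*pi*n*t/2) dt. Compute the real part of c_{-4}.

0

Since h is real-valued, Re(c_{-4}) = 1/4 ∫_{-2}^{2} h(t) cos(-2*pi*t) dt = a_{4}/2.
(h is odd, so the integrand is odd over a symmetric interval and the integral vanishes.)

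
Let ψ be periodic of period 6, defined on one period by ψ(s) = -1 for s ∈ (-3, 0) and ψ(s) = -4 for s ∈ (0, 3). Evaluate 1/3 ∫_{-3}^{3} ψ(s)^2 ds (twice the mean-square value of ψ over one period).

1/3 ∫_{-3}^{3} ψ(s)^2 ds = 1/3 · (51) = 17.

17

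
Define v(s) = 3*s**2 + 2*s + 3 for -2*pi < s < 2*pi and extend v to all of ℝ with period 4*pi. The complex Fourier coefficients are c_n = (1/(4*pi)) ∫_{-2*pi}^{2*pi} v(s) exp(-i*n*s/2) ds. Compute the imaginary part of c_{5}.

Since v is real-valued, Im(c_{5}) = -(1/(4*pi)) ∫_{-2*pi}^{2*pi} v(s) sin(5*s/2) ds = -b_{5}/2.
Integrating by parts twice (tabular method), an antiderivative of (3*s**2 + 2*s + 3) sin(5*s/2) is -6*s**2*cos(5*s/2)/5 + 24*s*sin(5*s/2)/25 - 4*s*cos(5*s/2)/5 + 8*sin(5*s/2)/25 - 102*cos(5*s/2)/125; evaluating from -2*pi to 2*pi: ∫_{-2*pi}^{2*pi} (3*s**2 + 2*s + 3) sin(5*s/2) ds = (102/125 + 8*pi/5 + 24*pi**2/5) - (-8*pi/5 + 102/125 + 24*pi**2/5) = 16*pi/5.
Hence Im(c_{5}) = (-1/(4*pi))·(16*pi/5) = -4/5.

-4/5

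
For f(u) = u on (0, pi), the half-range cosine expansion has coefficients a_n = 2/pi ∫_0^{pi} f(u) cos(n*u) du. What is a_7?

-4/(49*pi)

a_7 = 2/pi ∫_0^{pi} (u) cos(7*u) du.
Integrating by parts (boundary term plus one more integral), an antiderivative of (u) cos(7*u) is u*sin(7*u)/7 + cos(7*u)/49; evaluating from 0 to pi: ∫_{0}^{pi} (u) cos(7*u) du = (-1/49) - (1/49) = -2/49.
Hence a_7 = (2/pi)·(-2/49) = -4/(49*pi).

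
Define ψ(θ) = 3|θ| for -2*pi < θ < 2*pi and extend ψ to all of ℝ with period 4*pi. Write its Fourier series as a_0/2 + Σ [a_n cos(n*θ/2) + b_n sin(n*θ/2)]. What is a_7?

-24/(49*pi)

a_7 = (1/(2*pi)) ∫_{-2*pi}^{2*pi} ψ(θ) cos(7*θ/2) dθ.
ψ is even and cos(7*θ/2) is even, so the integrand is even and a_7 = 1/pi ∫_0^{2*pi} ψ(θ) cos(7*θ/2) dθ.
Integrating by parts (boundary term plus one more integral), an antiderivative of (3*θ) cos(7*θ/2) is 6*θ*sin(7*θ/2)/7 + 12*cos(7*θ/2)/49; evaluating from 0 to 2*pi: ∫_{0}^{2*pi} (3*θ) cos(7*θ/2) dθ = (-12/49) - (12/49) = -24/49.
Hence a_7 = (1/pi)·(-24/49) = -24/(49*pi).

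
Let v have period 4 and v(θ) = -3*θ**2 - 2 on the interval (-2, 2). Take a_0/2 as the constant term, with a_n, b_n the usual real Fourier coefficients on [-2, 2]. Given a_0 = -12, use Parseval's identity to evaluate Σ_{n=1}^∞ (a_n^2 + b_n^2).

128/5

Parseval: a_0^2/2 + Σ_{n≥1} (a_n^2+b_n^2) = 1/2 ∫_{-2}^{2} v(θ)^2 dθ = 488/5.
Subtract a_0^2/2 = 72: Σ (a_n^2+b_n^2) = 128/5.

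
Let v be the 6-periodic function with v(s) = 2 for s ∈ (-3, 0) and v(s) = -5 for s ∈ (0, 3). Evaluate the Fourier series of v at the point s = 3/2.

v is continuous at s = 3/2 with value -5, so the series converges to -5 there.

-5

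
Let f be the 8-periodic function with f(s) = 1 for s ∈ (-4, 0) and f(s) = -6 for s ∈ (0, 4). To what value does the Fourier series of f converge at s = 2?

f is continuous at s = 2 with value -6, so the series converges to -6 there.

-6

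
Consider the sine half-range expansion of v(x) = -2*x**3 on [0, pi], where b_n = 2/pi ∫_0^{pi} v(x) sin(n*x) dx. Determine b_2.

b_2 = 2/pi ∫_0^{pi} (-2*x**3) sin(2*x) dx.
Integrating by parts three times (tabular method), an antiderivative of (-2*x**3) sin(2*x) is x**3*cos(2*x) - 3*x**2*sin(2*x)/2 - 3*x*cos(2*x)/2 + 3*sin(2*x)/4; evaluating from 0 to pi: ∫_{0}^{pi} (-2*x**3) sin(2*x) dx = (pi*(-3/2 + pi**2)) - (0) = pi*(-3/2 + pi**2).
Hence b_2 = (2/pi)·(pi*(-3/2 + pi**2)) = -3 + 2*pi**2.

-3 + 2*pi**2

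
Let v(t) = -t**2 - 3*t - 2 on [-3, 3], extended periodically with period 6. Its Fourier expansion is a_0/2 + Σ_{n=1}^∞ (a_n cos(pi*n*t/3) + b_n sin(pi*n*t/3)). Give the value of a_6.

a_6 = 1/3 ∫_{-3}^{3} v(t) cos(2*pi*t) dt.
Integrating by parts twice (tabular method), an antiderivative of (-t**2 - 3*t - 2) cos(2*pi*t) is -t**2*sin(2*pi*t)/(2*pi) - 3*t*sin(2*pi*t)/(2*pi) - t*cos(2*pi*t)/(2*pi**2) - sin(2*pi*t)/pi + sin(2*pi*t)/(4*pi**3) - 3*cos(2*pi*t)/(4*pi**2); evaluating from -3 to 3: ∫_{-3}^{3} (-t**2 - 3*t - 2) cos(2*pi*t) dt = (-9/(4*pi**2)) - (3/(4*pi**2)) = -3/pi**2.
Hence a_6 = (1/3)·(-3/pi**2) = -1/pi**2.

-1/pi**2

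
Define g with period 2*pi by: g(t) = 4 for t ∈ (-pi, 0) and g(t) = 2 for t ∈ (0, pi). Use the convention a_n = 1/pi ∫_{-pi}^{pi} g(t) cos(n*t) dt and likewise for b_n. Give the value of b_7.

-4/(7*pi)

b_7 = 1/pi ∫_{-pi}^{pi} g(t) sin(7*t) dt.
Split the integral at the breakpoints.
Directly, an antiderivative of (4) sin(7*t) is -4*cos(7*t)/7; evaluating from -pi to 0: ∫_{-pi}^{0} (4) sin(7*t) dt = (-4/7) - (4/7) = -8/7.
Directly, an antiderivative of (2) sin(7*t) is -2*cos(7*t)/7; evaluating from 0 to pi: ∫_{0}^{pi} (2) sin(7*t) dt = (2/7) - (-2/7) = 4/7.
Summing the pieces and multiplying by (1/pi) gives b_7 = -4/(7*pi).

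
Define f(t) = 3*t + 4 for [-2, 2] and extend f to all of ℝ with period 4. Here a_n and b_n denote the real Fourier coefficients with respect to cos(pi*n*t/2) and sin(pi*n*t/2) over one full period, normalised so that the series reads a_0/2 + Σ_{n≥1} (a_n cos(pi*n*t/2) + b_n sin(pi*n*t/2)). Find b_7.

12/(7*pi)

b_7 = 1/2 ∫_{-2}^{2} f(t) sin(7*pi*t/2) dt.
Integrating by parts (boundary term plus one more integral), an antiderivative of (3*t + 4) sin(7*pi*t/2) is -6*t*cos(7*pi*t/2)/(7*pi) + 12*sin(7*pi*t/2)/(49*pi**2) - 8*cos(7*pi*t/2)/(7*pi); evaluating from -2 to 2: ∫_{-2}^{2} (3*t + 4) sin(7*pi*t/2) dt = (20/(7*pi)) - (-4/(7*pi)) = 24/(7*pi).
Hence b_7 = (1/2)·(24/(7*pi)) = 12/(7*pi).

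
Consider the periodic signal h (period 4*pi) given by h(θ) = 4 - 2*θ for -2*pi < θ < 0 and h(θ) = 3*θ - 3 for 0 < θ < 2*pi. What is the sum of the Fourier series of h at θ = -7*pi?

θ = -7*pi differs from θ = pi by -2 full period(s), and the series is 4*pi-periodic.
h is continuous at θ = pi with value -3 + 3*pi, so the series converges to -3 + 3*pi there.

-3 + 3*pi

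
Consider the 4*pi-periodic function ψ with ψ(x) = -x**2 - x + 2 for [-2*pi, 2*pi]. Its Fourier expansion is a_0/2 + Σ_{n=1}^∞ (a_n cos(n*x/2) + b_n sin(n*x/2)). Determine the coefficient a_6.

-4/9

a_6 = (1/(2*pi)) ∫_{-2*pi}^{2*pi} ψ(x) cos(3*x) dx.
Integrating by parts twice (tabular method), an antiderivative of (-x**2 - x + 2) cos(3*x) is -x**2*sin(3*x)/3 - x*sin(3*x)/3 - 2*x*cos(3*x)/9 + 20*sin(3*x)/27 - cos(3*x)/9; evaluating from -2*pi to 2*pi: ∫_{-2*pi}^{2*pi} (-x**2 - x + 2) cos(3*x) dx = (-4*pi/9 - 1/9) - (-1/9 + 4*pi/9) = -8*pi/9.
Hence a_6 = (1/(2*pi))·(-8*pi/9) = -4/9.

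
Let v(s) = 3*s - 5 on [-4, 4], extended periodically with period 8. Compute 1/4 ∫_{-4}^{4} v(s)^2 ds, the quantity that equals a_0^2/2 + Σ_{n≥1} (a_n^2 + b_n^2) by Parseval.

146

1/4 ∫_{-4}^{4} v(s)^2 ds = 1/4 · (584) = 146.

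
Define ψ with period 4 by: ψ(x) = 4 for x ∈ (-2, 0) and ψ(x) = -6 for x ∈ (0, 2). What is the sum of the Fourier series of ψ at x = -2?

x = -2 differs from x = 2 by -1 full period(s), and the series is 4-periodic.
At x = 2 the one-sided limits are ψ(2^-) = -6 and ψ(2^+) = 4.
By Dirichlet's theorem the series converges to their average, [(-6) + (4)]/2 = -1.

-1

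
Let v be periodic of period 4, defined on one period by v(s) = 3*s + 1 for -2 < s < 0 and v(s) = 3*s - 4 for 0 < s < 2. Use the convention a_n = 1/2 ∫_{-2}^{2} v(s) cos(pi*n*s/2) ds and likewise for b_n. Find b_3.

2/(3*pi)

b_3 = 1/2 ∫_{-2}^{2} v(s) sin(3*pi*s/2) ds.
Split the integral at the breakpoints.
Integrating by parts (boundary term plus one more integral), an antiderivative of (3*s + 1) sin(3*pi*s/2) is -2*s*cos(3*pi*s/2)/pi + 4*sin(3*pi*s/2)/(3*pi**2) - 2*cos(3*pi*s/2)/(3*pi); evaluating from -2 to 0: ∫_{-2}^{0} (3*s + 1) sin(3*pi*s/2) ds = (-2/(3*pi)) - (-10/(3*pi)) = 8/(3*pi).
Integrating by parts (boundary term plus one more integral), an antiderivative of (3*s - 4) sin(3*pi*s/2) is -2*s*cos(3*pi*s/2)/pi + 4*sin(3*pi*s/2)/(3*pi**2) + 8*cos(3*pi*s/2)/(3*pi); evaluating from 0 to 2: ∫_{0}^{2} (3*s - 4) sin(3*pi*s/2) ds = (4/(3*pi)) - (8/(3*pi)) = -4/(3*pi).
Summing the pieces and multiplying by (1/2) gives b_3 = 2/(3*pi).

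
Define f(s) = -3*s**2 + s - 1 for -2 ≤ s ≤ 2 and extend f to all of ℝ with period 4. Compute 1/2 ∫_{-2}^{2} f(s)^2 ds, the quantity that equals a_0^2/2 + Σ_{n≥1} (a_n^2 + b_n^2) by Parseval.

1/2 ∫_{-2}^{2} f(s)^2 ds = 1/2 · (2348/15) = 1174/15.

1174/15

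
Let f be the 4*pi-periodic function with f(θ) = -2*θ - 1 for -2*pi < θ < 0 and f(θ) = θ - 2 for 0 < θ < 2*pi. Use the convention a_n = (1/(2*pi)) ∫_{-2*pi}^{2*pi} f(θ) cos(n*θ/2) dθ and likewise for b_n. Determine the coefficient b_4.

b_4 = (1/(2*pi)) ∫_{-2*pi}^{2*pi} f(θ) sin(2*θ) dθ.
Split the integral at the breakpoints.
Integrating by parts (boundary term plus one more integral), an antiderivative of (-2*θ - 1) sin(2*θ) is θ*cos(2*θ) - sin(2*θ)/2 + cos(2*θ)/2; evaluating from -2*pi to 0: ∫_{-2*pi}^{0} (-2*θ - 1) sin(2*θ) dθ = (1/2) - (1/2 - 2*pi) = 2*pi.
Integrating by parts (boundary term plus one more integral), an antiderivative of (θ - 2) sin(2*θ) is -θ*cos(2*θ)/2 + sin(2*θ)/4 + cos(2*θ); evaluating from 0 to 2*pi: ∫_{0}^{2*pi} (θ - 2) sin(2*θ) dθ = (1 - pi) - (1) = -pi.
Summing the pieces and multiplying by (1/(2*pi)) gives b_4 = 1/2.

1/2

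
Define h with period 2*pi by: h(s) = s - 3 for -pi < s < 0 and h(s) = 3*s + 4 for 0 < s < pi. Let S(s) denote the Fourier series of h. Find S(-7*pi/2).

s = -7*pi/2 differs from s = pi/2 by -2 full period(s), and the series is 2*pi-periodic.
h is continuous at s = pi/2 with value 4 + 3*pi/2, so the series converges to 4 + 3*pi/2 there.

4 + 3*pi/2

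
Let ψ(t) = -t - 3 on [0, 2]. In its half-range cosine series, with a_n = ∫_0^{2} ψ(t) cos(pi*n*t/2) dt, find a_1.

a_1 = ∫_0^{2} (-t - 3) cos(pi*t/2) dt.
Integrating by parts (boundary term plus one more integral), an antiderivative of (-t - 3) cos(pi*t/2) is -2*t*sin(pi*t/2)/pi - 6*sin(pi*t/2)/pi - 4*cos(pi*t/2)/pi**2; evaluating from 0 to 2: ∫_{0}^{2} (-t - 3) cos(pi*t/2) dt = (4/pi**2) - (-4/pi**2) = 8/pi**2.
Hence a_1 = 8/pi**2.

8/pi**2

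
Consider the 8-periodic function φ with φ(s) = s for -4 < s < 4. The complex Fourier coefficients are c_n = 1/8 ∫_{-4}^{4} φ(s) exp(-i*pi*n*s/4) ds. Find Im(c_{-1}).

4/pi

Since φ is real-valued, Im(c_{-1}) = -1/8 ∫_{-4}^{4} φ(s) sin(-pi*s/4) ds = b_{1}/2.
φ is odd and sin(-pi*s/4) is odd, so the integrand is even: ∫_{-4}^{4} φ(s) sin(-pi*s/4) ds = 2∫_0^{4} φ(s) sin(-pi*s/4) ds.
Integrating by parts (boundary term plus one more integral), an antiderivative of (s) sin(-pi*s/4) is 4*s*cos(pi*s/4)/pi - 16*sin(pi*s/4)/pi**2; evaluating from 0 to 4: ∫_{0}^{4} (s) sin(-pi*s/4) ds = (-16/pi) - (0) = -16/pi.
So ∫_{-4}^{4} φ(s) sin(-pi*s/4) ds = -32/pi.
Hence Im(c_{-1}) = (-1/8)·(-32/pi) = 4/pi.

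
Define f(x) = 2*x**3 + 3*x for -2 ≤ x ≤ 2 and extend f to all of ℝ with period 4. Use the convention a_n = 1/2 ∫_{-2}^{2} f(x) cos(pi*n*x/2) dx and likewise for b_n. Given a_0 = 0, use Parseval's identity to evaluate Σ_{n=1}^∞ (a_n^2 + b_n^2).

Parseval: a_0^2/2 + Σ_{n≥1} (a_n^2+b_n^2) = 1/2 ∫_{-2}^{2} f(x)^2 dx = 6088/35.
Subtract a_0^2/2 = 0: Σ (a_n^2+b_n^2) = 6088/35.

6088/35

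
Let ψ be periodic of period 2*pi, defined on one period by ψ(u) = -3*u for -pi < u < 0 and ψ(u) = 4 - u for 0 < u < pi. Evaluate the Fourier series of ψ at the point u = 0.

2

At u = 0 the one-sided limits are ψ(0^-) = 0 and ψ(0^+) = 4.
By Dirichlet's theorem the series converges to their average, [(0) + (4)]/2 = 2.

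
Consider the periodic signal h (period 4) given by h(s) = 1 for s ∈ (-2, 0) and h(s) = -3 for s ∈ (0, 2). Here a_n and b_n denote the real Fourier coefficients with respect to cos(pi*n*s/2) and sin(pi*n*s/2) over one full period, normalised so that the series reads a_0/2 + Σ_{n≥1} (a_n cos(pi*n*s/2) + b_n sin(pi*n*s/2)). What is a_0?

-2

a_0 = 1/2 ∫_{-2}^{2} h(s) ds = 1/2 · (-4) = -2.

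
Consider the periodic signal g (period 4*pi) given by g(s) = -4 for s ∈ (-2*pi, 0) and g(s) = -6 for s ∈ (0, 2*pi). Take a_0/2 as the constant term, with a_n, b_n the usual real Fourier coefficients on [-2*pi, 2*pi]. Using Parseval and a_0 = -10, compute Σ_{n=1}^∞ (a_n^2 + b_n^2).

Parseval: a_0^2/2 + Σ_{n≥1} (a_n^2+b_n^2) = (1/(2*pi)) ∫_{-2*pi}^{2*pi} g(s)^2 ds = 52.
Subtract a_0^2/2 = 50: Σ (a_n^2+b_n^2) = 2.

2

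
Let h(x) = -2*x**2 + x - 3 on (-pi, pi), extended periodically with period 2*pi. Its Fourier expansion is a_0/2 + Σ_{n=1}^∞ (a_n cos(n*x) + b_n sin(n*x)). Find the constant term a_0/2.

-2*pi**2/3 - 3

a_0 = 1/pi ∫_{-pi}^{pi} h(x) dx = 1/pi · (-4*pi**3/3 - 6*pi) = -4*pi**2/3 - 6.
So the constant term a_0/2 = -2*pi**2/3 - 3.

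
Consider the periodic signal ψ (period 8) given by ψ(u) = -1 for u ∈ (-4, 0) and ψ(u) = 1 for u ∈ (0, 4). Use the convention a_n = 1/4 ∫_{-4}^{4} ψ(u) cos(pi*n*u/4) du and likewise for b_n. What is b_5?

b_5 = 1/4 ∫_{-4}^{4} ψ(u) sin(5*pi*u/4) du.
ψ is odd and sin(5*pi*u/4) is odd, so the integrand is even and b_5 = 1/2 ∫_0^{4} ψ(u) sin(5*pi*u/4) du.
Directly, an antiderivative of (1) sin(5*pi*u/4) is -4*cos(5*pi*u/4)/(5*pi); evaluating from 0 to 4: ∫_{0}^{4} (1) sin(5*pi*u/4) du = (4/(5*pi)) - (-4/(5*pi)) = 8/(5*pi).
Hence b_5 = (1/2)·(8/(5*pi)) = 4/(5*pi).

4/(5*pi)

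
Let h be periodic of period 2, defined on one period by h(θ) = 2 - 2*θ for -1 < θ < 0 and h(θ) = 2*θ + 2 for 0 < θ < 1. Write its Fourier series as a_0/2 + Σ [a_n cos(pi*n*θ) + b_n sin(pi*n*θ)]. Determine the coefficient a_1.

-8/pi**2

a_1 = ∫_{-1}^{1} h(θ) cos(pi*θ) dθ.
h is even and cos(pi*θ) is even, so the integrand is even and a_1 = 2 ∫_0^{1} h(θ) cos(pi*θ) dθ.
Integrating by parts (boundary term plus one more integral), an antiderivative of (2*θ + 2) cos(pi*θ) is 2*θ*sin(pi*θ)/pi + 2*sin(pi*θ)/pi + 2*cos(pi*θ)/pi**2; evaluating from 0 to 1: ∫_{0}^{1} (2*θ + 2) cos(pi*θ) dθ = (-2/pi**2) - (2/pi**2) = -4/pi**2.
Hence a_1 = 2·(-4/pi**2) = -8/pi**2.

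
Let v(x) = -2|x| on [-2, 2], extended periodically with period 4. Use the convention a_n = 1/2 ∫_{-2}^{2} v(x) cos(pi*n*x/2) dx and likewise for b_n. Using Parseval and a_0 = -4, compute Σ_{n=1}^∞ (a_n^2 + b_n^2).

Parseval: a_0^2/2 + Σ_{n≥1} (a_n^2+b_n^2) = 1/2 ∫_{-2}^{2} v(x)^2 dx = 32/3.
Subtract a_0^2/2 = 8: Σ (a_n^2+b_n^2) = 8/3.

8/3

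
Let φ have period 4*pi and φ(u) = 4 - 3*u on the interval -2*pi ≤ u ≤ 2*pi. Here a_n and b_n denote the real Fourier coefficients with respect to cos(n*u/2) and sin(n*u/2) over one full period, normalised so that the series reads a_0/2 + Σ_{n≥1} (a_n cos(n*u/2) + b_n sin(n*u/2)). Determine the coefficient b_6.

2

b_6 = (1/(2*pi)) ∫_{-2*pi}^{2*pi} φ(u) sin(3*u) du.
Integrating by parts (boundary term plus one more integral), an antiderivative of (4 - 3*u) sin(3*u) is u*cos(3*u) - sin(3*u)/3 - 4*cos(3*u)/3; evaluating from -2*pi to 2*pi: ∫_{-2*pi}^{2*pi} (4 - 3*u) sin(3*u) du = (-4/3 + 2*pi) - (-2*pi - 4/3) = 4*pi.
Hence b_6 = (1/(2*pi))·(4*pi) = 2.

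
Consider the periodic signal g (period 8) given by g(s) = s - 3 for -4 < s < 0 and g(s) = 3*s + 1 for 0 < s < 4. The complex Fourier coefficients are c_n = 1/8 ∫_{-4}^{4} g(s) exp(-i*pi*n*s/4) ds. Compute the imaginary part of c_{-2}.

-4/pi

Since g is real-valued, Im(c_{-2}) = -1/8 ∫_{-4}^{4} g(s) sin(-pi*s/2) ds = b_{2}/2.
Split the integral at the breakpoints.
Integrating by parts (boundary term plus one more integral), an antiderivative of (s - 3) sin(-pi*s/2) is 2*s*cos(pi*s/2)/pi - 4*sin(pi*s/2)/pi**2 - 6*cos(pi*s/2)/pi; evaluating from -4 to 0: ∫_{-4}^{0} (s - 3) sin(-pi*s/2) ds = (-6/pi) - (-14/pi) = 8/pi.
Integrating by parts (boundary term plus one more integral), an antiderivative of (3*s + 1) sin(-pi*s/2) is 6*s*cos(pi*s/2)/pi - 12*sin(pi*s/2)/pi**2 + 2*cos(pi*s/2)/pi; evaluating from 0 to 4: ∫_{0}^{4} (3*s + 1) sin(-pi*s/2) ds = (26/pi) - (2/pi) = 24/pi.
So ∫_{-4}^{4} g(s) sin(-pi*s/2) ds = 32/pi.
Hence Im(c_{-2}) = (-1/8)·(32/pi) = -4/pi.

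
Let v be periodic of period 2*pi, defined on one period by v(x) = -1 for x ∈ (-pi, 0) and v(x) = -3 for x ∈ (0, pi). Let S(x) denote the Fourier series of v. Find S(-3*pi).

-2

x = -3*pi differs from x = pi by -2 full period(s), and the series is 2*pi-periodic.
At x = pi the one-sided limits are v(pi^-) = -3 and v(pi^+) = -1.
By Dirichlet's theorem the series converges to their average, [(-3) + (-1)]/2 = -2.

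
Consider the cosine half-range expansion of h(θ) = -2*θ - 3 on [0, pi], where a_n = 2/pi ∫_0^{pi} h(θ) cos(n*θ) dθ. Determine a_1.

a_1 = 2/pi ∫_0^{pi} (-2*θ - 3) cos(θ) dθ.
Integrating by parts (boundary term plus one more integral), an antiderivative of (-2*θ - 3) cos(θ) is -2*θ*sin(θ) - 3*sin(θ) - 2*cos(θ); evaluating from 0 to pi: ∫_{0}^{pi} (-2*θ - 3) cos(θ) dθ = (2) - (-2) = 4.
Hence a_1 = (2/pi)·(4) = 8/pi.

8/pi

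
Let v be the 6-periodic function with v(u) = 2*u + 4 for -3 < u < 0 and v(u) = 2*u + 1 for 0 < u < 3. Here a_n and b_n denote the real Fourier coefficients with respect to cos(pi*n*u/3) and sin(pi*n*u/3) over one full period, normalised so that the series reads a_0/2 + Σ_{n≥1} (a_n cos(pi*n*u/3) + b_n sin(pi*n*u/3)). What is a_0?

a_0 = 1/3 ∫_{-3}^{3} v(u) du = 1/3 · (15) = 5.

5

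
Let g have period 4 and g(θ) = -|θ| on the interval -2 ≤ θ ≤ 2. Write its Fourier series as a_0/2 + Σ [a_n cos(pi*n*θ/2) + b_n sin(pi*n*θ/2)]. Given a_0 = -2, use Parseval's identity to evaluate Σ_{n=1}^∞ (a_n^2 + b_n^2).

Parseval: a_0^2/2 + Σ_{n≥1} (a_n^2+b_n^2) = 1/2 ∫_{-2}^{2} g(θ)^2 dθ = 8/3.
Subtract a_0^2/2 = 2: Σ (a_n^2+b_n^2) = 2/3.

2/3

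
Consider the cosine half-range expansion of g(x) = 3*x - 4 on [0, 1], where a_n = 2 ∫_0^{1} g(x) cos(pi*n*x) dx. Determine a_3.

-4/(3*pi**2)

a_3 = 2 ∫_0^{1} (3*x - 4) cos(3*pi*x) dx.
Integrating by parts (boundary term plus one more integral), an antiderivative of (3*x - 4) cos(3*pi*x) is x*sin(3*pi*x)/pi - 4*sin(3*pi*x)/(3*pi) + cos(3*pi*x)/(3*pi**2); evaluating from 0 to 1: ∫_{0}^{1} (3*x - 4) cos(3*pi*x) dx = (-1/(3*pi**2)) - (1/(3*pi**2)) = -2/(3*pi**2).
Hence a_3 = 2·(-2/(3*pi**2)) = -4/(3*pi**2).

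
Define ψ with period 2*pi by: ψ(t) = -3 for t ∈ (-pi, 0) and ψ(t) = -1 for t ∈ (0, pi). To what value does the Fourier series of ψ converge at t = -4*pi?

t = -4*pi differs from t = 0 by -2 full period(s), and the series is 2*pi-periodic.
At t = 0 the one-sided limits are ψ(0^-) = -3 and ψ(0^+) = -1.
By Dirichlet's theorem the series converges to their average, [(-3) + (-1)]/2 = -2.

-2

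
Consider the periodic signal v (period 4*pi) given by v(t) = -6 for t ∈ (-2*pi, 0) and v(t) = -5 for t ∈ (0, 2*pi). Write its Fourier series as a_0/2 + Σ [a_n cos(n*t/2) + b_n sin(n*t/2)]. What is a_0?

a_0 = (1/(2*pi)) ∫_{-2*pi}^{2*pi} v(t) dt = (1/(2*pi)) · (-22*pi) = -11.

-11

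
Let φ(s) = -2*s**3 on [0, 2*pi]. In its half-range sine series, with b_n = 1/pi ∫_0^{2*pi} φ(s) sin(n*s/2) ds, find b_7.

b_7 = 1/pi ∫_0^{2*pi} (-2*s**3) sin(7*s/2) ds.
Integrating by parts three times (tabular method), an antiderivative of (-2*s**3) sin(7*s/2) is 4*s**3*cos(7*s/2)/7 - 24*s**2*sin(7*s/2)/49 - 96*s*cos(7*s/2)/343 + 192*sin(7*s/2)/2401; evaluating from 0 to 2*pi: ∫_{0}^{2*pi} (-2*s**3) sin(7*s/2) ds = (32*pi*(6 - 49*pi**2)/343) - (0) = 32*pi*(6 - 49*pi**2)/343.
Hence b_7 = (1/pi)·(32*pi*(6 - 49*pi**2)/343) = 192/343 - 32*pi**2/7.

192/343 - 32*pi**2/7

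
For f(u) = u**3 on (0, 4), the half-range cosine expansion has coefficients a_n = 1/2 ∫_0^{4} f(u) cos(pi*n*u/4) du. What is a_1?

384*(4 - pi**2)/pi**4

a_1 = 1/2 ∫_0^{4} (u**3) cos(pi*u/4) du.
Integrating by parts three times (tabular method), an antiderivative of (u**3) cos(pi*u/4) is 4*u**3*sin(pi*u/4)/pi + 48*u**2*cos(pi*u/4)/pi**2 - 384*u*sin(pi*u/4)/pi**3 - 1536*cos(pi*u/4)/pi**4; evaluating from 0 to 4: ∫_{0}^{4} (u**3) cos(pi*u/4) du = (768*(2 - pi**2)/pi**4) - (-1536/pi**4) = 768*(4 - pi**2)/pi**4.
Hence a_1 = (1/2)·(768*(4 - pi**2)/pi**4) = 384*(4 - pi**2)/pi**4.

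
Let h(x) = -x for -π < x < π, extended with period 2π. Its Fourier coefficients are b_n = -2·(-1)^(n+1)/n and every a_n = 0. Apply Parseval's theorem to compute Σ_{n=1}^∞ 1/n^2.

pi**2/6

Parseval: Σ b_n^2 = (1/π) ∫_{-π}^{π} h(x)^2 dx = 2*pi**2/3.
Σ b_n^2 = Σ 4/n^2, so Σ 1/n^2 = (2*pi**2/3)/4 = pi**2/6.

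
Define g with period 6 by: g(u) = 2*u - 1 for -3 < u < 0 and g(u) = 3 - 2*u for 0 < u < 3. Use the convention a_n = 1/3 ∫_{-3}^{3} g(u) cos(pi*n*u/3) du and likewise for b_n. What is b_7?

8/(7*pi)

b_7 = 1/3 ∫_{-3}^{3} g(u) sin(7*pi*u/3) du.
Split the integral at the breakpoints.
Integrating by parts (boundary term plus one more integral), an antiderivative of (2*u - 1) sin(7*pi*u/3) is -6*u*cos(7*pi*u/3)/(7*pi) + 18*sin(7*pi*u/3)/(49*pi**2) + 3*cos(7*pi*u/3)/(7*pi); evaluating from -3 to 0: ∫_{-3}^{0} (2*u - 1) sin(7*pi*u/3) du = (3/(7*pi)) - (-3/pi) = 24/(7*pi).
Integrating by parts (boundary term plus one more integral), an antiderivative of (3 - 2*u) sin(7*pi*u/3) is 6*u*cos(7*pi*u/3)/(7*pi) - 18*sin(7*pi*u/3)/(49*pi**2) - 9*cos(7*pi*u/3)/(7*pi); evaluating from 0 to 3: ∫_{0}^{3} (3 - 2*u) sin(7*pi*u/3) du = (-9/(7*pi)) - (-9/(7*pi)) = 0.
Summing the pieces and multiplying by (1/3) gives b_7 = 8/(7*pi).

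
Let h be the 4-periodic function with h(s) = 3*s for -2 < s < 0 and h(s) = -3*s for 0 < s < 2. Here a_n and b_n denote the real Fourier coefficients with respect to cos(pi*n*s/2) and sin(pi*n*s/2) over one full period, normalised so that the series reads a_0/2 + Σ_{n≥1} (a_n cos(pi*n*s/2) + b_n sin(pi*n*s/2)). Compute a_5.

24/(25*pi**2)

a_5 = 1/2 ∫_{-2}^{2} h(s) cos(5*pi*s/2) ds.
h is even and cos(5*pi*s/2) is even, so the integrand is even and a_5 = ∫_0^{2} h(s) cos(5*pi*s/2) ds.
Integrating by parts (boundary term plus one more integral), an antiderivative of (-3*s) cos(5*pi*s/2) is -6*s*sin(5*pi*s/2)/(5*pi) - 12*cos(5*pi*s/2)/(25*pi**2); evaluating from 0 to 2: ∫_{0}^{2} (-3*s) cos(5*pi*s/2) ds = (12/(25*pi**2)) - (-12/(25*pi**2)) = 24/(25*pi**2).
Hence a_5 = 24/(25*pi**2).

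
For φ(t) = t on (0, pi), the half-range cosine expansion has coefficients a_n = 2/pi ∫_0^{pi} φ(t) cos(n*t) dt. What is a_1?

-4/pi

a_1 = 2/pi ∫_0^{pi} (t) cos(t) dt.
Integrating by parts (boundary term plus one more integral), an antiderivative of (t) cos(t) is t*sin(t) + cos(t); evaluating from 0 to pi: ∫_{0}^{pi} (t) cos(t) dt = (-1) - (1) = -2.
Hence a_1 = (2/pi)·(-2) = -4/pi.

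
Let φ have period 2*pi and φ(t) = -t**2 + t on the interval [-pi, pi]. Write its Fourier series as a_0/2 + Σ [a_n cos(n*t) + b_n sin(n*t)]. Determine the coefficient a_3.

4/9

a_3 = 1/pi ∫_{-pi}^{pi} φ(t) cos(3*t) dt.
Integrating by parts twice (tabular method), an antiderivative of (-t**2 + t) cos(3*t) is -t**2*sin(3*t)/3 + t*sin(3*t)/3 - 2*t*cos(3*t)/9 + 2*sin(3*t)/27 + cos(3*t)/9; evaluating from -pi to pi: ∫_{-pi}^{pi} (-t**2 + t) cos(3*t) dt = (-1/9 + 2*pi/9) - (-2*pi/9 - 1/9) = 4*pi/9.
Hence a_3 = (1/pi)·(4*pi/9) = 4/9.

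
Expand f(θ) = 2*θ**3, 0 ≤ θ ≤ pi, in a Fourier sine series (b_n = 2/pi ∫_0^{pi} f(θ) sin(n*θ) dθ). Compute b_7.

b_7 = 2/pi ∫_0^{pi} (2*θ**3) sin(7*θ) dθ.
Integrating by parts three times (tabular method), an antiderivative of (2*θ**3) sin(7*θ) is -2*θ**3*cos(7*θ)/7 + 6*θ**2*sin(7*θ)/49 + 12*θ*cos(7*θ)/343 - 12*sin(7*θ)/2401; evaluating from 0 to pi: ∫_{0}^{pi} (2*θ**3) sin(7*θ) dθ = (2*pi*(-6 + 49*pi**2)/343) - (0) = 2*pi*(-6 + 49*pi**2)/343.
Hence b_7 = (2/pi)·(2*pi*(-6 + 49*pi**2)/343) = -24/343 + 4*pi**2/7.

-24/343 + 4*pi**2/7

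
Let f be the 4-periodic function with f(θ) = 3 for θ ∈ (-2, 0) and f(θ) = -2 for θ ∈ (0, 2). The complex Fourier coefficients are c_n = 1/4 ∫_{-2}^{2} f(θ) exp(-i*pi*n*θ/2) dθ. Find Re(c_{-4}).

Since f is real-valued, Re(c_{-4}) = 1/4 ∫_{-2}^{2} f(θ) cos(-2*pi*θ) dθ = a_{4}/2.
Split the integral at the breakpoints.
Directly, an antiderivative of (3) cos(-2*pi*θ) is 3*sin(2*pi*θ)/(2*pi); evaluating from -2 to 0: ∫_{-2}^{0} (3) cos(-2*pi*θ) dθ = (0) - (0) = 0.
Directly, an antiderivative of (-2) cos(-2*pi*θ) is -sin(2*pi*θ)/pi; evaluating from 0 to 2: ∫_{0}^{2} (-2) cos(-2*pi*θ) dθ = (0) - (0) = 0.
So ∫_{-2}^{2} f(θ) cos(-2*pi*θ) dθ = 0.
Hence Re(c_{-4}) = (1/4)·(0) = 0.

0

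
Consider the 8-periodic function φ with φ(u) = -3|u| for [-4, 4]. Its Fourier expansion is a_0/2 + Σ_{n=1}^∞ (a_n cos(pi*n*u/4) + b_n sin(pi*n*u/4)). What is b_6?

b_6 = 1/4 ∫_{-4}^{4} φ(u) sin(3*pi*u/2) du.
φ is even and sin(3*pi*u/2) is odd, so the integrand is odd over a symmetric interval and the integral vanishes.

0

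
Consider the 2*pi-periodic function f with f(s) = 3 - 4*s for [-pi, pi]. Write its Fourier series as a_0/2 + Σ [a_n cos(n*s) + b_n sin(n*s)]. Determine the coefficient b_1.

b_1 = 1/pi ∫_{-pi}^{pi} f(s) sin(s) ds.
Integrating by parts (boundary term plus one more integral), an antiderivative of (3 - 4*s) sin(s) is 4*s*cos(s) - 4*sin(s) - 3*cos(s); evaluating from -pi to pi: ∫_{-pi}^{pi} (3 - 4*s) sin(s) ds = (3 - 4*pi) - (3 + 4*pi) = -8*pi.
Hence b_1 = (1/pi)·(-8*pi) = -8.

-8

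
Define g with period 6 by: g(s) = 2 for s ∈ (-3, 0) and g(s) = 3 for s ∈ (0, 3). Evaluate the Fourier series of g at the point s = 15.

5/2

s = 15 differs from s = 3 by 2 full period(s), and the series is 6-periodic.
At s = 3 the one-sided limits are g(3^-) = 3 and g(3^+) = 2.
By Dirichlet's theorem the series converges to their average, [(3) + (2)]/2 = 5/2.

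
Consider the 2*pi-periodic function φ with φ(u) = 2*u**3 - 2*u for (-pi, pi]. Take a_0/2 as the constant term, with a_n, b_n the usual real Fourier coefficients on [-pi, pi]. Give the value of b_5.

-124/125 + 4*pi**2/5

b_5 = 1/pi ∫_{-pi}^{pi} φ(u) sin(5*u) du.
φ is odd and sin(5*u) is odd, so the integrand is even and b_5 = 2/pi ∫_0^{pi} φ(u) sin(5*u) du.
Integrating by parts three times (tabular method), an antiderivative of (2*u**3 - 2*u) sin(5*u) is -2*u**3*cos(5*u)/5 + 6*u**2*sin(5*u)/25 + 62*u*cos(5*u)/125 - 62*sin(5*u)/625; evaluating from 0 to pi: ∫_{0}^{pi} (2*u**3 - 2*u) sin(5*u) du = (2*pi*(-31 + 25*pi**2)/125) - (0) = 2*pi*(-31 + 25*pi**2)/125.
Hence b_5 = (2/pi)·(2*pi*(-31 + 25*pi**2)/125) = -124/125 + 4*pi**2/5.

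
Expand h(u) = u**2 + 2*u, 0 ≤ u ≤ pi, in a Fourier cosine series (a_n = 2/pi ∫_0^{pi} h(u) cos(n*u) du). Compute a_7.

4*(-pi - 2)/(49*pi)

a_7 = 2/pi ∫_0^{pi} (u**2 + 2*u) cos(7*u) du.
Integrating by parts twice (tabular method), an antiderivative of (u**2 + 2*u) cos(7*u) is u**2*sin(7*u)/7 + 2*u*sin(7*u)/7 + 2*u*cos(7*u)/49 - 2*sin(7*u)/343 + 2*cos(7*u)/49; evaluating from 0 to pi: ∫_{0}^{pi} (u**2 + 2*u) cos(7*u) du = (-2*pi/49 - 2/49) - (2/49) = -2*pi/49 - 4/49.
Hence a_7 = (2/pi)·(-2*pi/49 - 4/49) = 4*(-pi - 2)/(49*pi).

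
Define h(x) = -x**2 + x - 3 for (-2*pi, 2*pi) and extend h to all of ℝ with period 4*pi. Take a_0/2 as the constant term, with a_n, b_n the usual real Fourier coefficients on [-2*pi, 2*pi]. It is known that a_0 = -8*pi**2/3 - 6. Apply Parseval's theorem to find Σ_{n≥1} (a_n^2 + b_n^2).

8*pi**2*(15 + 16*pi**2)/45

Parseval: a_0^2/2 + Σ_{n≥1} (a_n^2+b_n^2) = (1/(2*pi)) ∫_{-2*pi}^{2*pi} h(x)^2 dx = 18 + 56*pi**2/3 + 32*pi**4/5.
Subtract a_0^2/2 = 2*(9 + 4*pi**2)**2/9: Σ (a_n^2+b_n^2) = 8*pi**2*(15 + 16*pi**2)/45.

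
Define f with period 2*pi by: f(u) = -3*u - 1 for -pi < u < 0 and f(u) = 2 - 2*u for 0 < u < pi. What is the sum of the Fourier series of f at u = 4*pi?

1/2

u = 4*pi differs from u = 0 by 2 full period(s), and the series is 2*pi-periodic.
At u = 0 the one-sided limits are f(0^-) = -1 and f(0^+) = 2.
By Dirichlet's theorem the series converges to their average, [(-1) + (2)]/2 = 1/2.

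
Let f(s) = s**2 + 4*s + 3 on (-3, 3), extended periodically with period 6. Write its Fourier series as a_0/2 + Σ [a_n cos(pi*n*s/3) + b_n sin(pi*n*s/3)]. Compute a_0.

12

a_0 = 1/3 ∫_{-3}^{3} f(s) ds = 1/3 · (36) = 12.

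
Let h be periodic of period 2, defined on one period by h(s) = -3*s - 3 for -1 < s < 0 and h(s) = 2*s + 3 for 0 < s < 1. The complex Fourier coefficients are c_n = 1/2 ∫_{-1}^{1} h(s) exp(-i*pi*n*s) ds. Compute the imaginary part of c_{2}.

-1/(4*pi)

Since h is real-valued, Im(c_{2}) = -1/2 ∫_{-1}^{1} h(s) sin(2*pi*s) ds = -b_{2}/2.
Split the integral at the breakpoints.
Integrating by parts (boundary term plus one more integral), an antiderivative of (-3*s - 3) sin(2*pi*s) is 3*s*cos(2*pi*s)/(2*pi) - 3*sin(2*pi*s)/(4*pi**2) + 3*cos(2*pi*s)/(2*pi); evaluating from -1 to 0: ∫_{-1}^{0} (-3*s - 3) sin(2*pi*s) ds = (3/(2*pi)) - (0) = 3/(2*pi).
Integrating by parts (boundary term plus one more integral), an antiderivative of (2*s + 3) sin(2*pi*s) is -s*cos(2*pi*s)/pi + sin(2*pi*s)/(2*pi**2) - 3*cos(2*pi*s)/(2*pi); evaluating from 0 to 1: ∫_{0}^{1} (2*s + 3) sin(2*pi*s) ds = (-5/(2*pi)) - (-3/(2*pi)) = -1/pi.
So ∫_{-1}^{1} h(s) sin(2*pi*s) ds = 1/(2*pi).
Hence Im(c_{2}) = (-1/2)·(1/(2*pi)) = -1/(4*pi).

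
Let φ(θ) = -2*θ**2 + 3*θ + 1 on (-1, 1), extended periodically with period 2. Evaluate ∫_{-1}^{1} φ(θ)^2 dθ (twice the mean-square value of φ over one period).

104/15

∫_{-1}^{1} φ(θ)^2 dθ = 104/15.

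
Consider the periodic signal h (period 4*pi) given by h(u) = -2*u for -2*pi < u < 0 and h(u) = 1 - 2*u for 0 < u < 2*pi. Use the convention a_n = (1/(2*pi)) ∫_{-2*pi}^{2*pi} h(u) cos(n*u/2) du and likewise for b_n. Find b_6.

4/3

b_6 = (1/(2*pi)) ∫_{-2*pi}^{2*pi} h(u) sin(3*u) du.
Split the integral at the breakpoints.
Integrating by parts (boundary term plus one more integral), an antiderivative of (-2*u) sin(3*u) is 2*u*cos(3*u)/3 - 2*sin(3*u)/9; evaluating from -2*pi to 0: ∫_{-2*pi}^{0} (-2*u) sin(3*u) du = (0) - (-4*pi/3) = 4*pi/3.
Integrating by parts (boundary term plus one more integral), an antiderivative of (1 - 2*u) sin(3*u) is 2*u*cos(3*u)/3 - 2*sin(3*u)/9 - cos(3*u)/3; evaluating from 0 to 2*pi: ∫_{0}^{2*pi} (1 - 2*u) sin(3*u) du = (-1/3 + 4*pi/3) - (-1/3) = 4*pi/3.
Summing the pieces and multiplying by (1/(2*pi)) gives b_6 = 4/3.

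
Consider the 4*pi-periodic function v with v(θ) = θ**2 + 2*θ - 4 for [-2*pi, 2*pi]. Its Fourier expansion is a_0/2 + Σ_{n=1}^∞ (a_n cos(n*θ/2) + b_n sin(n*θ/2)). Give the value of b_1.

b_1 = (1/(2*pi)) ∫_{-2*pi}^{2*pi} v(θ) sin(θ/2) dθ.
Integrating by parts twice (tabular method), an antiderivative of (θ**2 + 2*θ - 4) sin(θ/2) is -2*θ**2*cos(θ/2) + 8*θ*sin(θ/2) - 4*θ*cos(θ/2) + 8*sin(θ/2) + 24*cos(θ/2); evaluating from -2*pi to 2*pi: ∫_{-2*pi}^{2*pi} (θ**2 + 2*θ - 4) sin(θ/2) dθ = (-24 + 8*pi + 8*pi**2) - (-8*pi - 24 + 8*pi**2) = 16*pi.
Hence b_1 = (1/(2*pi))·(16*pi) = 8.

8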